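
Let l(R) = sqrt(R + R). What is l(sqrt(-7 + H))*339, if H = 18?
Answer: 339*sqrt(2)*11**(1/4) ≈ 873.10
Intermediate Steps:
l(R) = sqrt(2)*sqrt(R) (l(R) = sqrt(2*R) = sqrt(2)*sqrt(R))
l(sqrt(-7 + H))*339 = (sqrt(2)*sqrt(sqrt(-7 + 18)))*339 = (sqrt(2)*sqrt(sqrt(11)))*339 = (sqrt(2)*11**(1/4))*339 = 339*sqrt(2)*11**(1/4)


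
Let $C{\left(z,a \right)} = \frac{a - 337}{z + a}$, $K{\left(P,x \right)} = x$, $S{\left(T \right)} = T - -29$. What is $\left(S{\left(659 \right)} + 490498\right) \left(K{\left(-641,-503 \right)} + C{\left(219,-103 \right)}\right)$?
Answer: $- \frac{7218960642}{29} \approx -2.4893 \cdot 10^{8}$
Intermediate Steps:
$S{\left(T \right)} = 29 + T$ ($S{\left(T \right)} = T + 29 = 29 + T$)
$C{\left(z,a \right)} = \frac{-337 + a}{a + z}$
$\left(S{\left(659 \right)} + 490498\right) \left(K{\left(-641,-503 \right)} + C{\left(219,-103 \right)}\right) = \left(\left(29 + 659\right) + 490498\right) \left(-503 + \frac{-337 - 103}{-103 + 219}\right) = \left(688 + 490498\right) \left(-503 + \frac{1}{116} \left(-440\right)\right) = 491186 \left(-503 + \frac{1}{116} \left(-440\right)\right) = 491186 \left(-503 - \frac{110}{29}\right) = 491186 \left(- \frac{14697}{29}\right) = - \frac{7218960642}{29}$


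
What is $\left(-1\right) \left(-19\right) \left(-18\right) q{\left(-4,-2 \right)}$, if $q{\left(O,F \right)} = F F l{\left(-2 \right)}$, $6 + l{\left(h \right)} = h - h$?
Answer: $8208$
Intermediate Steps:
$l{\left(h \right)} = -6$ ($l{\left(h \right)} = -6 + \left(h - h\right) = -6 + 0 = -6$)
$q{\left(O,F \right)} = - 6 F^{2}$ ($q{\left(O,F \right)} = F F \left(-6\right) = F^{2} \left(-6\right) = - 6 F^{2}$)
$\left(-1\right) \left(-19\right) \left(-18\right) q{\left(-4,-2 \right)} = \left(-1\right) \left(-19\right) \left(-18\right) \left(- 6 \left(-2\right)^{2}\right) = 19 \left(-18\right) \left(\left(-6\right) 4\right) = \left(-342\right) \left(-24\right) = 8208$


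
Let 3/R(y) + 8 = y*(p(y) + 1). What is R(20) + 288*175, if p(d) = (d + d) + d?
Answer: 20361601/404 ≈ 50400.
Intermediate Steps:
p(d) = 3*d (p(d) = 2*d + d = 3*d)
R(y) = 3/(-8 + y*(1 + 3*y)) (R(y) = 3/(-8 + y*(3*y + 1)) = 3/(-8 + y*(1 + 3*y)))
R(20) + 288*175 = 3/(-8 + 20 + 3*20²) + 288*175 = 3/(-8 + 20 + 3*400) + 50400 = 3/(-8 + 20 + 1200) + 50400 = 3/1212 + 50400 = 3*(1/1212) + 50400 = 1/404 + 50400 = 20361601/404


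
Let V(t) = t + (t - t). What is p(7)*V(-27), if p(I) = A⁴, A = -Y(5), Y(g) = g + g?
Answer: -270000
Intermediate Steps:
Y(g) = 2*g
A = -10 (A = -2*5 = -1*10 = -10)
V(t) = t (V(t) = t + 0 = t)
p(I) = 10000 (p(I) = (-10)⁴ = 10000)
p(7)*V(-27) = 10000*(-27) = -270000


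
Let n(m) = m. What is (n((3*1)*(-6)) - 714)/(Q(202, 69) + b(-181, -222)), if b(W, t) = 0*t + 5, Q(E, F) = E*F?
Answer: -732/13943 ≈ -0.052499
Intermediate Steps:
b(W, t) = 5 (b(W, t) = 0 + 5 = 5)
(n((3*1)*(-6)) - 714)/(Q(202, 69) + b(-181, -222)) = ((3*1)*(-6) - 714)/(202*69 + 5) = (3*(-6) - 714)/(13938 + 5) = (-18 - 714)/13943 = -732*1/13943 = -732/13943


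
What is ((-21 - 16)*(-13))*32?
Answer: 15392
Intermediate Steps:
((-21 - 16)*(-13))*32 = -37*(-13)*32 = 481*32 = 15392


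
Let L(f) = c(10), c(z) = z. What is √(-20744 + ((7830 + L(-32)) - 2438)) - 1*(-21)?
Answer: 21 + I*√15342 ≈ 21.0 + 123.86*I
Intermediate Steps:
L(f) = 10
√(-20744 + ((7830 + L(-32)) - 2438)) - 1*(-21) = √(-20744 + ((7830 + 10) - 2438)) - 1*(-21) = √(-20744 + (7840 - 2438)) + 21 = √(-20744 + 5402) + 21 = √(-15342) + 21 = I*√15342 + 21 = 21 + I*√15342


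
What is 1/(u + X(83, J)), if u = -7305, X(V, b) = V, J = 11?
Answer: -1/7222 ≈ -0.00013847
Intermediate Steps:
1/(u + X(83, J)) = 1/(-7305 + 83) = 1/(-7222) = -1/7222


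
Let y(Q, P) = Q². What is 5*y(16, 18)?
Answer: 1280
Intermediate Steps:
5*y(16, 18) = 5*16² = 5*256 = 1280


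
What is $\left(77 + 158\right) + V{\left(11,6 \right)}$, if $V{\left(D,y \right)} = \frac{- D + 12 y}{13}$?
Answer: $\frac{3116}{13} \approx 239.69$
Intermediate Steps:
$V{\left(D,y \right)} = - \frac{D}{13} + \frac{12 y}{13}$ ($V{\left(D,y \right)} = \left(- D + 12 y\right) \frac{1}{13} = - \frac{D}{13} + \frac{12 y}{13}$)
$\left(77 + 158\right) + V{\left(11,6 \right)} = \left(77 + 158\right) + \left(\left(- \frac{1}{13}\right) 11 + \frac{12}{13} \cdot 6\right) = 235 + \left(- \frac{11}{13} + \frac{72}{13}\right) = 235 + \frac{61}{13} = \frac{3116}{13}$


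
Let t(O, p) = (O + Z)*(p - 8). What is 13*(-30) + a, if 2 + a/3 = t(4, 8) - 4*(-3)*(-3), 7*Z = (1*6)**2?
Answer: -504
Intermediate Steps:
Z = 36/7 (Z = (1*6)**2/7 = (1/7)*6**2 = (1/7)*36 = 36/7 ≈ 5.1429)
t(O, p) = (-8 + p)*(36/7 + O) (t(O, p) = (O + 36/7)*(p - 8) = (36/7 + O)*(-8 + p) = (-8 + p)*(36/7 + O))
a = -114 (a = -6 + 3*((-288/7 - 8*4 + (36/7)*8 + 4*8) - 4*(-3)*(-3)) = -6 + 3*((-288/7 - 32 + 288/7 + 32) + 12*(-3)) = -6 + 3*(0 - 36) = -6 + 3*(-36) = -6 - 108 = -114)
13*(-30) + a = 13*(-30) - 114 = -390 - 114 = -504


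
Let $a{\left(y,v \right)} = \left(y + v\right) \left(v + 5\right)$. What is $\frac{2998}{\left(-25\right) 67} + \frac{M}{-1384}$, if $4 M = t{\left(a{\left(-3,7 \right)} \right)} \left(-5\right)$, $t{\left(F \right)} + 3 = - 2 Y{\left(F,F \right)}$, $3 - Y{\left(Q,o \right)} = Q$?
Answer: $- \frac{15868303}{9272800} \approx -1.7113$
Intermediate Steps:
$Y{\left(Q,o \right)} = 3 - Q$
$a{\left(y,v \right)} = \left(5 + v\right) \left(v + y\right)$ ($a{\left(y,v \right)} = \left(v + y\right) \left(5 + v\right) = \left(5 + v\right) \left(v + y\right)$)
$t{\left(F \right)} = -9 + 2 F$ ($t{\left(F \right)} = -3 - 2 \left(3 - F\right) = -3 + \left(-6 + 2 F\right) = -9 + 2 F$)
$M = - \frac{435}{4}$ ($M = \frac{\left(-9 + 2 \left(7^{2} + 5 \cdot 7 + 5 \left(-3\right) + 7 \left(-3\right)\right)\right) \left(-5\right)}{4} = \frac{\left(-9 + 2 \left(49 + 35 - 15 - 21\right)\right) \left(-5\right)}{4} = \frac{\left(-9 + 2 \cdot 48\right) \left(-5\right)}{4} = \frac{\left(-9 + 96\right) \left(-5\right)}{4} = \frac{87 \left(-5\right)}{4} = \frac{1}{4} \left(-435\right) = - \frac{435}{4} \approx -108.75$)
$\frac{2998}{\left(-25\right) 67} + \frac{M}{-1384} = \frac{2998}{\left(-25\right) 67} - \frac{435}{4 \left(-1384\right)} = \frac{2998}{-1675} - - \frac{435}{5536} = 2998 \left(- \frac{1}{1675}\right) + \frac{435}{5536} = - \frac{2998}{1675} + \frac{435}{5536} = - \frac{15868303}{9272800}$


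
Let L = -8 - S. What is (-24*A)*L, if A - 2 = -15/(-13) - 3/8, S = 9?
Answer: 14739/13 ≈ 1133.8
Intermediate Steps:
L = -17 (L = -8 - 1*9 = -8 - 9 = -17)
A = 289/104 (A = 2 + (-15/(-13) - 3/8) = 2 + (-15*(-1/13) - 3*⅛) = 2 + (15/13 - 3/8) = 2 + 81/104 = 289/104 ≈ 2.7788)
(-24*A)*L = -24*289/104*(-17) = -867/13*(-17) = 14739/13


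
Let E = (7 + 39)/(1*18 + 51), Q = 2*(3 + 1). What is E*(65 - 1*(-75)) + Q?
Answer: 304/3 ≈ 101.33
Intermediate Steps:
Q = 8 (Q = 2*4 = 8)
E = ⅔ (E = 46/(18 + 51) = 46/69 = 46*(1/69) = ⅔ ≈ 0.66667)
E*(65 - 1*(-75)) + Q = 2*(65 - 1*(-75))/3 + 8 = 2*(65 + 75)/3 + 8 = (⅔)*140 + 8 = 280/3 + 8 = 304/3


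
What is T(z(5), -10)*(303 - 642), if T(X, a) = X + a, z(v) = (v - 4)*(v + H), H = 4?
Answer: 339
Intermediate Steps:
z(v) = (-4 + v)*(4 + v) (z(v) = (v - 4)*(v + 4) = (-4 + v)*(4 + v))
T(z(5), -10)*(303 - 642) = ((-16 + 5**2) - 10)*(303 - 642) = ((-16 + 25) - 10)*(-339) = (9 - 10)*(-339) = -1*(-339) = 339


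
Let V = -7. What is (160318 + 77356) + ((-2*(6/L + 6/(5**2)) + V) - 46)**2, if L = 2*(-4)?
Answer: 600939801/2500 ≈ 2.4038e+5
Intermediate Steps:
L = -8
(160318 + 77356) + ((-2*(6/L + 6/(5**2)) + V) - 46)**2 = (160318 + 77356) + ((-2*(6/(-8) + 6/(5**2)) - 7) - 46)**2 = 237674 + ((-2*(6*(-1/8) + 6/25) - 7) - 46)**2 = 237674 + ((-2*(-3/4 + 6*(1/25)) - 7) - 46)**2 = 237674 + ((-2*(-3/4 + 6/25) - 7) - 46)**2 = 237674 + ((-2*(-51/100) - 7) - 46)**2 = 237674 + ((51/50 - 7) - 46)**2 = 237674 + (-299/50 - 46)**2 = 237674 + (-2599/50)**2 = 237674 + 6754801/2500 = 600939801/2500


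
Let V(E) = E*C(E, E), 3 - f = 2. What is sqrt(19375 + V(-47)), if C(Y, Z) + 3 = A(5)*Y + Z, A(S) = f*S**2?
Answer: 45*sqrt(38) ≈ 277.40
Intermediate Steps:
f = 1 (f = 3 - 1*2 = 3 - 2 = 1)
A(S) = S**2 (A(S) = 1*S**2 = S**2)
C(Y, Z) = -3 + Z + 25*Y (C(Y, Z) = -3 + (5**2*Y + Z) = -3 + (25*Y + Z) = -3 + (Z + 25*Y) = -3 + Z + 25*Y)
V(E) = E*(-3 + 26*E) (V(E) = E*(-3 + E + 25*E) = E*(-3 + 26*E))
sqrt(19375 + V(-47)) = sqrt(19375 - 47*(-3 + 26*(-47))) = sqrt(19375 - 47*(-3 - 1222)) = sqrt(19375 - 47*(-1225)) = sqrt(19375 + 57575) = sqrt(76950) = 45*sqrt(38)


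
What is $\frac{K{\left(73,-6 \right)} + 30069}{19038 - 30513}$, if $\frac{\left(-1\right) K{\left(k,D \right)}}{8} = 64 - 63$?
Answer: $- \frac{30061}{11475} \approx -2.6197$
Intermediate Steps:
$K{\left(k,D \right)} = -8$ ($K{\left(k,D \right)} = - 8 \left(64 - 63\right) = \left(-8\right) 1 = -8$)
$\frac{K{\left(73,-6 \right)} + 30069}{19038 - 30513} = \frac{-8 + 30069}{19038 - 30513} = \frac{30061}{-11475} = 30061 \left(- \frac{1}{11475}\right) = - \frac{30061}{11475}$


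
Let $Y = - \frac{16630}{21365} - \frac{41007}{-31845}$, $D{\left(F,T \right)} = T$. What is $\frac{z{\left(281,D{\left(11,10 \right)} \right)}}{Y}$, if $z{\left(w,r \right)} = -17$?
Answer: $- \frac{771084215}{23102147} \approx -33.377$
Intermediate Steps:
$Y = \frac{23102147}{45357895}$ ($Y = \left(-16630\right) \frac{1}{21365} - - \frac{13669}{10615} = - \frac{3326}{4273} + \frac{13669}{10615} = \frac{23102147}{45357895} \approx 0.50933$)
$\frac{z{\left(281,D{\left(11,10 \right)} \right)}}{Y} = - \frac{17}{\frac{23102147}{45357895}} = \left(-17\right) \frac{45357895}{23102147} = - \frac{771084215}{23102147}$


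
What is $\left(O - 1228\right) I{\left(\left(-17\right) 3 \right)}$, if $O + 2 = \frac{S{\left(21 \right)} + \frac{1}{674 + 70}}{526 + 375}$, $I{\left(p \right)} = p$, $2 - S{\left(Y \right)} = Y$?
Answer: $\frac{824537255}{13144} \approx 62731.0$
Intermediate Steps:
$S{\left(Y \right)} = 2 - Y$
$O = - \frac{1354823}{670344}$ ($O = -2 + \frac{\left(2 - 21\right) + \frac{1}{674 + 70}}{526 + 375} = -2 + \frac{\left(2 - 21\right) + \frac{1}{744}}{901} = -2 + \left(-19 + \frac{1}{744}\right) \frac{1}{901} = -2 - \frac{14135}{670344} = - \frac{1354823}{670344} \approx -2.0211$)
$\left(O - 1228\right) I{\left(\left(-17\right) 3 \right)} = \left(- \frac{1354823}{670344} - 1228\right) \left(\left(-17\right) 3\right) = \left(- \frac{824537255}{670344}\right) \left(-51\right) = \frac{824537255}{13144}$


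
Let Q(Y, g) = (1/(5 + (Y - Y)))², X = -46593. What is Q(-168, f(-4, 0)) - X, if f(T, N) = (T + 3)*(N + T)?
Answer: 1164826/25 ≈ 46593.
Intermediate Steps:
f(T, N) = (3 + T)*(N + T)
Q(Y, g) = 1/25 (Q(Y, g) = (1/(5 + 0))² = (1/5)² = (⅕)² = 1/25)
Q(-168, f(-4, 0)) - X = 1/25 - 1*(-46593) = 1/25 + 46593 = 1164826/25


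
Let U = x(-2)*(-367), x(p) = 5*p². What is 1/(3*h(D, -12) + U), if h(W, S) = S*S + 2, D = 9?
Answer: -1/6902 ≈ -0.00014489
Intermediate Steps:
h(W, S) = 2 + S² (h(W, S) = S² + 2 = 2 + S²)
U = -7340 (U = (5*(-2)²)*(-367) = (5*4)*(-367) = 20*(-367) = -7340)
1/(3*h(D, -12) + U) = 1/(3*(2 + (-12)²) - 7340) = 1/(3*(2 + 144) - 7340) = 1/(3*146 - 7340) = 1/(438 - 7340) = 1/(-6902) = -1/6902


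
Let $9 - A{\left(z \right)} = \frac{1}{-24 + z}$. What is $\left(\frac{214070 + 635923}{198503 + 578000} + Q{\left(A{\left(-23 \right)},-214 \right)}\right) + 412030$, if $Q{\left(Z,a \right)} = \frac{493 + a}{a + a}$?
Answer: $\frac{136935550459187}{332343284} \approx 4.1203 \cdot 10^{5}$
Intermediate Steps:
$A{\left(z \right)} = 9 - \frac{1}{-24 + z}$
$Q{\left(Z,a \right)} = \frac{493 + a}{2 a}$
$\left(\frac{214070 + 635923}{198503 + 578000} + Q{\left(A{\left(-23 \right)},-214 \right)}\right) + 412030 = \left(\frac{214070 + 635923}{198503 + 578000} + \frac{493 - 214}{2 \left(-214\right)}\right) + 412030 = \left(\frac{849993}{776503} + \frac{1}{2} \left(- \frac{1}{214}\right) 279\right) + 412030 = \left(849993 \cdot \frac{1}{776503} - \frac{279}{428}\right) + 412030 = \left(\frac{849993}{776503} - \frac{279}{428}\right) + 412030 = \frac{147152667}{332343284} + 412030 = \frac{136935550459187}{332343284}$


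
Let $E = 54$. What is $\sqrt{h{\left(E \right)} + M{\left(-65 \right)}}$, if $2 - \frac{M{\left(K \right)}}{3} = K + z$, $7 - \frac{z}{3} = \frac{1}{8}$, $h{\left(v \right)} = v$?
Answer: $\frac{\sqrt{3090}}{4} \approx 13.897$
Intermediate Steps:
$z = \frac{165}{8}$ ($z = 21 - \frac{3}{8} = \frac{165}{8} \approx 20.625$)
$M{\left(K \right)} = - \frac{447}{8} - 3 K$ ($M{\left(K \right)} = 6 - 3 \left(K + \frac{165}{8}\right) = 6 - 3 \left(\frac{165}{8} + K\right) = 6 - \left(\frac{495}{8} + 3 K\right) = - \frac{447}{8} - 3 K$)
$\sqrt{h{\left(E \right)} + M{\left(-65 \right)}} = \sqrt{54 - - \frac{1113}{8}} = \sqrt{54 + \left(- \frac{447}{8} + 195\right)} = \sqrt{54 + \frac{1113}{8}} = \sqrt{\frac{1545}{8}} = \frac{\sqrt{3090}}{4}$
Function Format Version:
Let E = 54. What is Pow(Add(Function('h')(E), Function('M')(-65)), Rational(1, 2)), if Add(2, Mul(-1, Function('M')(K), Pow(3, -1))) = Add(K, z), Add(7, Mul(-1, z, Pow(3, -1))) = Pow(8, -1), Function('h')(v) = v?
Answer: Mul(Rational(1, 4), Pow(3090, Rational(1, 2))) ≈ 13.897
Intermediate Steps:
z = Rational(165, 8) (z = Add(21, Mul(-3, Pow(8, -1))) = Add(21, Mul(-3, Rational(1, 8))) = Add(21, Rational(-3, 8)) = Rational(165, 8) ≈ 20.625)
Function('M')(K) = Add(Rational(-447, 8), Mul(-3, K)) (Function('M')(K) = Add(6, Mul(-3, Add(K, Rational(165, 8)))) = Add(6, Mul(-3, Add(Rational(165, 8), K))) = Add(6, Add(Rational(-495, 8), Mul(-3, K))) = Add(Rational(-447, 8), Mul(-3, K)))
Pow(Add(Function('h')(E), Function('M')(-65)), Rational(1, 2)) = Pow(Add(54, Add(Rational(-447, 8), Mul(-3, -65))), Rational(1, 2)) = Pow(Add(54, Add(Rational(-447, 8), 195)), Rational(1, 2)) = Pow(Add(54, Rational(1113, 8)), Rational(1, 2)) = Pow(Rational(1545, 8), Rational(1, 2)) = Mul(Rational(1, 4), Pow(3090, Rational(1, 2)))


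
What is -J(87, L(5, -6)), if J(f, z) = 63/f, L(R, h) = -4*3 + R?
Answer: -21/29 ≈ -0.72414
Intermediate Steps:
L(R, h) = -12 + R
-J(87, L(5, -6)) = -63/87 = -1*21/29 = -21/29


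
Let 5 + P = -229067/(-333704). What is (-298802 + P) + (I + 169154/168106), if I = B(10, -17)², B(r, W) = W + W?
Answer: -8348712532537353/28048822312 ≈ -2.9765e+5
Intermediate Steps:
P = -1439453/333704 (P = -5 - 229067/(-333704) = -5 - 229067*(-1/333704) = -5 + 229067/333704 = -1439453/333704 ≈ -4.3136)
B(r, W) = 2*W
I = 1156 (I = (2*(-17))² = (-34)² = 1156)
(-298802 + P) + (I + 169154/168106) = (-298802 - 1439453/333704) + (1156 + 169154/168106) = -99712862061/333704 + (1156 + 169154*(1/168106)) = -99712862061/333704 + (1156 + 84577/84053) = -99712862061/333704 + 97249845/84053 = -8348712532537353/28048822312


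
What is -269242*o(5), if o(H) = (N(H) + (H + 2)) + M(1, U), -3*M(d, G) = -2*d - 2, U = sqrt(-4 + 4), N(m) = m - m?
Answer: -6731050/3 ≈ -2.2437e+6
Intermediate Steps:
N(m) = 0
U = 0 (U = sqrt(0) = 0)
M(d, G) = 2/3 + 2*d/3 (M(d, G) = -(-2*d - 2)/3 = -(-2 - 2*d)/3 = 2/3 + 2*d/3)
o(H) = 10/3 + H (o(H) = (0 + (H + 2)) + (2/3 + (2/3)*1) = (0 + (2 + H)) + (2/3 + 2/3) = (2 + H) + 4/3 = 10/3 + H)
-269242*o(5) = -269242*(10/3 + 5) = -269242*25/3 = -6731050/3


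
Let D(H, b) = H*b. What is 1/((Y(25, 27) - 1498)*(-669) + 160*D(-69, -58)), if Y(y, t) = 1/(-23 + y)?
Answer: 2/3284295 ≈ 6.0896e-7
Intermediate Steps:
1/((Y(25, 27) - 1498)*(-669) + 160*D(-69, -58)) = 1/((1/(-23 + 25) - 1498)*(-669) + 160*(-69*(-58))) = 1/((1/2 - 1498)*(-669) + 160*4002) = 1/((½ - 1498)*(-669) + 640320) = 1/(-2995/2*(-669) + 640320) = 1/(2003655/2 + 640320) = 1/(3284295/2) = 2/3284295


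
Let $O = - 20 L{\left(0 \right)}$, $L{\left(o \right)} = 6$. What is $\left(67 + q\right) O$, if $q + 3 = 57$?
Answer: $-14520$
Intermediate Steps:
$q = 54$ ($q = -3 + 57 = 54$)
$O = -120$ ($O = \left(-20\right) 6 = -120$)
$\left(67 + q\right) O = \left(67 + 54\right) \left(-120\right) = 121 \left(-120\right) = -14520$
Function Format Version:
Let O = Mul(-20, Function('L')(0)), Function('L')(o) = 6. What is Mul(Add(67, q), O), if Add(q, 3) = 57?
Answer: -14520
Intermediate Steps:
q = 54 (q = Add(-3, 57) = 54)
O = -120 (O = Mul(-20, 6) = -120)
Mul(Add(67, q), O) = Mul(Add(67, 54), -120) = Mul(121, -120) = -14520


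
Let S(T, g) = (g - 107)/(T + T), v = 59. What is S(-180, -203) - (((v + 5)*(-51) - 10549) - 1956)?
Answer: 567715/36 ≈ 15770.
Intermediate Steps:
S(T, g) = (-107 + g)/(2*T) (S(T, g) = (-107 + g)/((2*T)) = (-107 + g)*(1/(2*T)) = (-107 + g)/(2*T))
S(-180, -203) - (((v + 5)*(-51) - 10549) - 1956) = (½)*(-107 - 203)/(-180) - (((59 + 5)*(-51) - 10549) - 1956) = (½)*(-1/180)*(-310) - ((64*(-51) - 10549) - 1956) = 31/36 - ((-3264 - 10549) - 1956) = 31/36 - (-13813 - 1956) = 31/36 - 1*(-15769) = 31/36 + 15769 = 567715/36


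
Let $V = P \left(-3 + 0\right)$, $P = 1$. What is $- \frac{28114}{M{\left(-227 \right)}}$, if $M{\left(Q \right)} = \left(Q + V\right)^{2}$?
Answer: $- \frac{14057}{26450} \approx -0.53146$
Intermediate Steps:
$V = -3$ ($V = 1 \left(-3 + 0\right) = 1 \left(-3\right) = -3$)
$M{\left(Q \right)} = \left(-3 + Q\right)^{2}$ ($M{\left(Q \right)} = \left(Q - 3\right)^{2} = \left(-3 + Q\right)^{2}$)
$- \frac{28114}{M{\left(-227 \right)}} = - \frac{28114}{\left(-3 - 227\right)^{2}} = - \frac{28114}{\left(-230\right)^{2}} = - \frac{28114}{52900} = \left(-28114\right) \frac{1}{52900} = - \frac{14057}{26450}$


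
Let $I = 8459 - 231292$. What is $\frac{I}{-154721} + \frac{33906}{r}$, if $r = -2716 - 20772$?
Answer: $- \frac{6034361}{1817043424} \approx -0.003321$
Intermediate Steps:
$I = -222833$
$r = -23488$
$\frac{I}{-154721} + \frac{33906}{r} = - \frac{222833}{-154721} + \frac{33906}{-23488} = \left(-222833\right) \left(- \frac{1}{154721}\right) + 33906 \left(- \frac{1}{23488}\right) = \frac{222833}{154721} - \frac{16953}{11744} = - \frac{6034361}{1817043424}$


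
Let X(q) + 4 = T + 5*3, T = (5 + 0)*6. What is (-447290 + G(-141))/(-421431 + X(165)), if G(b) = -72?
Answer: 223681/210695 ≈ 1.0616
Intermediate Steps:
T = 30 (T = 5*6 = 30)
X(q) = 41 (X(q) = -4 + (30 + 5*3) = -4 + (30 + 15) = -4 + 45 = 41)
(-447290 + G(-141))/(-421431 + X(165)) = (-447290 - 72)/(-421431 + 41) = -447362/(-421390) = -447362*(-1/421390) = 223681/210695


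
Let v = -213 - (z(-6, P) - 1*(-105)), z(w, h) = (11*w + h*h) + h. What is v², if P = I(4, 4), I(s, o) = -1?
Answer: 63504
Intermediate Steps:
P = -1
z(w, h) = h + h² + 11*w (z(w, h) = (11*w + h²) + h = (h² + 11*w) + h = h + h² + 11*w)
v = -252 (v = -213 - ((-1 + (-1)² + 11*(-6)) - 1*(-105)) = -213 - ((-1 + 1 - 66) + 105) = -213 - (-66 + 105) = -213 - 1*39 = -213 - 39 = -252)
v² = (-252)² = 63504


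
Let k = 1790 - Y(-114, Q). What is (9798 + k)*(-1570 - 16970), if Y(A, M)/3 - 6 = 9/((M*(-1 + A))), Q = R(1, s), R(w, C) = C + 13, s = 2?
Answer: -24668430372/115 ≈ -2.1451e+8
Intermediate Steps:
R(w, C) = 13 + C
Q = 15 (Q = 13 + 2 = 15)
Y(A, M) = 18 + 27/(M*(-1 + A)) (Y(A, M) = 18 + 3*(9/((M*(-1 + A)))) = 18 + 3*(9*(1/(M*(-1 + A)))) = 18 + 3*(9/(M*(-1 + A))) = 18 + 27/(M*(-1 + A)))
k = 1018909/575 (k = 1790 - 9*(3 - 2*15 + 2*(-114)*15)/(15*(-1 - 114)) = 1790 - 9*(3 - 30 - 3420)/(15*(-115)) = 1790 - 9*(-1)*(-3447)/(15*115) = 1790 - 1*10341/575 = 1790 - 10341/575 = 1018909/575 ≈ 1772.0)
(9798 + k)*(-1570 - 16970) = (9798 + 1018909/575)*(-1570 - 16970) = (6652759/575)*(-18540) = -24668430372/115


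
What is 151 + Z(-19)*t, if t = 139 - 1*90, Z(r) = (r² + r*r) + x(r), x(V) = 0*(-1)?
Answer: 35529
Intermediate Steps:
x(V) = 0
Z(r) = 2*r² (Z(r) = (r² + r*r) + 0 = (r² + r²) + 0 = 2*r² + 0 = 2*r²)
t = 49 (t = 139 - 90 = 49)
151 + Z(-19)*t = 151 + (2*(-19)²)*49 = 151 + (2*361)*49 = 151 + 722*49 = 151 + 35378 = 35529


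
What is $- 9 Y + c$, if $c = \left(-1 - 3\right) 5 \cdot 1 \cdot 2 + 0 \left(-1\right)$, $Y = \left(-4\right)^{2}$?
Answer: $-184$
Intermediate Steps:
$Y = 16$
$c = -40$ ($c = \left(-4\right) 5 \cdot 1 \cdot 2 + 0 = \left(-20\right) 1 \cdot 2 + 0 = \left(-20\right) 2 + 0 = -40 + 0 = -40$)
$- 9 Y + c = \left(-9\right) 16 - 40 = -144 - 40 = -184$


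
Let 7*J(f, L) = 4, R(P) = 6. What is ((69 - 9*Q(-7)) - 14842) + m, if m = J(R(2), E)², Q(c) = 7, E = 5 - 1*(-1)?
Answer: -726948/49 ≈ -14836.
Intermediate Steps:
E = 6 (E = 5 + 1 = 6)
J(f, L) = 4/7 (J(f, L) = (⅐)*4 = 4/7)
m = 16/49 (m = (4/7)² = 16/49 ≈ 0.32653)
((69 - 9*Q(-7)) - 14842) + m = ((69 - 9*7) - 14842) + 16/49 = ((69 - 63) - 14842) + 16/49 = (6 - 14842) + 16/49 = -14836 + 16/49 = -726948/49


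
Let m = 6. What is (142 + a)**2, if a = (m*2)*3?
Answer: 31684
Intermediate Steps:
a = 36 (a = (6*2)*3 = 12*3 = 36)
(142 + a)**2 = (142 + 36)**2 = 178**2 = 31684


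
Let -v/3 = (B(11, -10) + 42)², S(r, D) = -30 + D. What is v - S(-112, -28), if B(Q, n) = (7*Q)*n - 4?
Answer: -1607414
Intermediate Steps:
B(Q, n) = -4 + 7*Q*n (B(Q, n) = 7*Q*n - 4 = -4 + 7*Q*n)
v = -1607472 (v = -3*((-4 + 7*11*(-10)) + 42)² = -3*((-4 - 770) + 42)² = -3*(-774 + 42)² = -3*(-732)² = -3*535824 = -1607472)
v - S(-112, -28) = -1607472 - (-30 - 28) = -1607472 - 1*(-58) = -1607472 + 58 = -1607414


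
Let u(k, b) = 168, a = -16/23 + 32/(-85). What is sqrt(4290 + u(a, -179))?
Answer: sqrt(4458) ≈ 66.768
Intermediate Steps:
a = -2096/1955 (a = -16*1/23 + 32*(-1/85) = -16/23 - 32/85 = -2096/1955 ≈ -1.0721)
sqrt(4290 + u(a, -179)) = sqrt(4290 + 168) = sqrt(4458)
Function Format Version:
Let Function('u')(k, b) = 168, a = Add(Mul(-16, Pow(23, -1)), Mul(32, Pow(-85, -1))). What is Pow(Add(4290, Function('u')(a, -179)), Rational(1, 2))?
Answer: Pow(4458, Rational(1, 2)) ≈ 66.768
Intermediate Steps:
a = Rational(-2096, 1955) (a = Add(Mul(-16, Rational(1, 23)), Mul(32, Rational(-1, 85))) = Add(Rational(-16, 23), Rational(-32, 85)) = Rational(-2096, 1955) ≈ -1.0721)
Pow(Add(4290, Function('u')(a, -179)), Rational(1, 2)) = Pow(Add(4290, 168), Rational(1, 2)) = Pow(4458, Rational(1, 2))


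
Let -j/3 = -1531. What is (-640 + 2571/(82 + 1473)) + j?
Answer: 6149486/1555 ≈ 3954.7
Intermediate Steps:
j = 4593 (j = -3*(-1531) = 4593)
(-640 + 2571/(82 + 1473)) + j = (-640 + 2571/(82 + 1473)) + 4593 = (-640 + 2571/1555) + 4593 = -992629/1555 + 4593 = 6149486/1555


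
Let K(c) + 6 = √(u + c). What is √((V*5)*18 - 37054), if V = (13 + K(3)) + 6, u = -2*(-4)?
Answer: √(-35884 + 90*√11) ≈ 188.64*I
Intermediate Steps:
u = 8
K(c) = -6 + √(8 + c)
V = 13 + √11 (V = (13 + (-6 + √(8 + 3))) + 6 = (13 + (-6 + √11)) + 6 = (7 + √11) + 6 = 13 + √11 ≈ 16.317)
√((V*5)*18 - 37054) = √(((13 + √11)*5)*18 - 37054) = √((65 + 5*√11)*18 - 37054) = √((1170 + 90*√11) - 37054) = √(-35884 + 90*√11)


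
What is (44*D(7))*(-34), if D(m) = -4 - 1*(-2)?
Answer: 2992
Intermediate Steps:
D(m) = -2 (D(m) = -4 + 2 = -2)
(44*D(7))*(-34) = (44*(-2))*(-34) = -88*(-34) = 2992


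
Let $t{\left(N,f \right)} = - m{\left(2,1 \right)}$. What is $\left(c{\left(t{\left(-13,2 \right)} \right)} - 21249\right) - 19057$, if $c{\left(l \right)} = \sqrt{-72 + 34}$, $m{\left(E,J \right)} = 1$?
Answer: $-40306 + i \sqrt{38} \approx -40306.0 + 6.1644 i$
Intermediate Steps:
$t{\left(N,f \right)} = -1$ ($t{\left(N,f \right)} = \left(-1\right) 1 = -1$)
$c{\left(l \right)} = i \sqrt{38}$ ($c{\left(l \right)} = \sqrt{-38} = i \sqrt{38}$)
$\left(c{\left(t{\left(-13,2 \right)} \right)} - 21249\right) - 19057 = \left(i \sqrt{38} - 21249\right) - 19057 = \left(-21249 + i \sqrt{38}\right) - 19057 = -40306 + i \sqrt{38}$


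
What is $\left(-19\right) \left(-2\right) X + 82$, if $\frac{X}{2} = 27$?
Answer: $2134$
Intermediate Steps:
$X = 54$ ($X = 2 \cdot 27 = 54$)
$\left(-19\right) \left(-2\right) X + 82 = \left(-19\right) \left(-2\right) 54 + 82 = 38 \cdot 54 + 82 = 2052 + 82 = 2134$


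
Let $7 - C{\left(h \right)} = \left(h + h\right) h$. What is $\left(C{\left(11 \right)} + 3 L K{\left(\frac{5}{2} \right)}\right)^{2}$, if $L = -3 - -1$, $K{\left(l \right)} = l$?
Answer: $62500$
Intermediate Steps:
$L = -2$ ($L = -3 + 1 = -2$)
$C{\left(h \right)} = 7 - 2 h^{2}$ ($C{\left(h \right)} = 7 - \left(h + h\right) h = 7 - 2 h h = 7 - 2 h^{2}$)
$\left(C{\left(11 \right)} + 3 L K{\left(\frac{5}{2} \right)}\right)^{2} = \left(\left(7 - 2 \cdot 11^{2}\right) + 3 \left(-2\right) \frac{5}{2}\right)^{2} = \left(\left(7 - 242\right) - 6 \cdot 5 \cdot \frac{1}{2}\right)^{2} = \left(\left(7 - 242\right) - 15\right)^{2} = \left(-235 - 15\right)^{2} = \left(-250\right)^{2} = 62500$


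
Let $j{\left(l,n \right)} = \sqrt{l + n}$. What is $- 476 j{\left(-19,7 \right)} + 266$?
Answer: $266 - 952 i \sqrt{3} \approx 266.0 - 1648.9 i$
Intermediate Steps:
$- 476 j{\left(-19,7 \right)} + 266 = - 476 \sqrt{-19 + 7} + 266 = - 476 \sqrt{-12} + 266 = - 476 \cdot 2 i \sqrt{3} + 266 = - 952 i \sqrt{3} + 266 = 266 - 952 i \sqrt{3}$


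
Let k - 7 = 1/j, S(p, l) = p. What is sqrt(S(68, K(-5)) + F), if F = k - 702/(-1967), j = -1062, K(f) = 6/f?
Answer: sqrt(36536990825342)/696318 ≈ 8.6808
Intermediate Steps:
k = 7433/1062 (k = 7 + 1/(-1062) = 7 - 1/1062 = 7433/1062 ≈ 6.9991)
F = 15366235/2088954 (F = 7433/1062 - 702/(-1967) = 7433/1062 - 702*(-1/1967) = 7433/1062 + 702/1967 = 15366235/2088954 ≈ 7.3559)
sqrt(S(68, K(-5)) + F) = sqrt(68 + 15366235/2088954) = sqrt(157415107/2088954) = sqrt(36536990825342)/696318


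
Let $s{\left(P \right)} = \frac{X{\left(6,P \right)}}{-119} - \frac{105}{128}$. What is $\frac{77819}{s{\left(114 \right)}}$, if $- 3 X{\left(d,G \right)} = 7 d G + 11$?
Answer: $\frac{3556017024}{576787} \approx 6165.2$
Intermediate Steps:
$X{\left(d,G \right)} = - \frac{11}{3} - \frac{7 G d}{3}$ ($X{\left(d,G \right)} = - \frac{7 d G + 11}{3} = - \frac{7 G d + 11}{3} = - \frac{11 + 7 G d}{3} = - \frac{11}{3} - \frac{7 G d}{3}$)
$s{\left(P \right)} = - \frac{36077}{45696} + \frac{2 P}{17}$ ($s{\left(P \right)} = \frac{- \frac{11}{3} - \frac{7}{3} P 6}{-119} - \frac{105}{128} = \left(- \frac{11}{3} - 14 P\right) \left(- \frac{1}{119}\right) - \frac{105}{128} = \left(\frac{11}{357} + \frac{2 P}{17}\right) - \frac{105}{128} = - \frac{36077}{45696} + \frac{2 P}{17}$)
$\frac{77819}{s{\left(114 \right)}} = \frac{77819}{- \frac{36077}{45696} + \frac{2}{17} \cdot 114} = \frac{77819}{- \frac{36077}{45696} + \frac{228}{17}} = \frac{77819}{\frac{576787}{45696}} = 77819 \cdot \frac{45696}{576787} = \frac{3556017024}{576787}$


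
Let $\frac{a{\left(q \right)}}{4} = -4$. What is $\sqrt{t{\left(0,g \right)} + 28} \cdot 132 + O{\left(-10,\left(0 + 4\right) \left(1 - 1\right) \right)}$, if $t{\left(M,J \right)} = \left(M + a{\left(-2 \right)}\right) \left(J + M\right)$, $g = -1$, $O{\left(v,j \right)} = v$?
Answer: $-10 + 264 \sqrt{11} \approx 865.59$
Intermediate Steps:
$a{\left(q \right)} = -16$ ($a{\left(q \right)} = 4 \left(-4\right) = -16$)
$t{\left(M,J \right)} = \left(-16 + M\right) \left(J + M\right)$ ($t{\left(M,J \right)} = \left(M - 16\right) \left(J + M\right) = \left(-16 + M\right) \left(J + M\right)$)
$\sqrt{t{\left(0,g \right)} + 28} \cdot 132 + O{\left(-10,\left(0 + 4\right) \left(1 - 1\right) \right)} = \sqrt{\left(0^{2} - -16 - 0 - 0\right) + 28} \cdot 132 - 10 = \sqrt{\left(0 + 16 + 0 + 0\right) + 28} \cdot 132 - 10 = \sqrt{16 + 28} \cdot 132 - 10 = \sqrt{44} \cdot 132 - 10 = 2 \sqrt{11} \cdot 132 - 10 = 264 \sqrt{11} - 10 = -10 + 264 \sqrt{11}$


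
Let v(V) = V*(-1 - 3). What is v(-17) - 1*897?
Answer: -829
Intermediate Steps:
v(V) = -4*V (v(V) = V*(-4) = -4*V)
v(-17) - 1*897 = -4*(-17) - 1*897 = 68 - 897 = -829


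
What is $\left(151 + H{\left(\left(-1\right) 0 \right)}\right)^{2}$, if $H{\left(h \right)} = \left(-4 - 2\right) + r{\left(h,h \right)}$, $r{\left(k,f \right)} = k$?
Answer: $21025$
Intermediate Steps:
$H{\left(h \right)} = -6 + h$ ($H{\left(h \right)} = \left(-4 - 2\right) + h = -6 + h$)
$\left(151 + H{\left(\left(-1\right) 0 \right)}\right)^{2} = \left(151 - 6\right)^{2} = 145^{2} = 21025$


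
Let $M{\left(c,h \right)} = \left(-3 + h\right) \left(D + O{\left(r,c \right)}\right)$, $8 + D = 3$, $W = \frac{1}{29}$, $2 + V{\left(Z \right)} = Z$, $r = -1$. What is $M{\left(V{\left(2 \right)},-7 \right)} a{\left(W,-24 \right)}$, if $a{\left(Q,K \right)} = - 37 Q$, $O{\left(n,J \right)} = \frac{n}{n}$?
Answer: $- \frac{1480}{29} \approx -51.034$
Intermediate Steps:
$V{\left(Z \right)} = -2 + Z$
$W = \frac{1}{29} \approx 0.034483$
$O{\left(n,J \right)} = 1$
$D = -5$ ($D = -8 + 3 = -5$)
$M{\left(c,h \right)} = 12 - 4 h$ ($M{\left(c,h \right)} = \left(-3 + h\right) \left(-5 + 1\right) = \left(-3 + h\right) \left(-4\right) = 12 - 4 h$)
$M{\left(V{\left(2 \right)},-7 \right)} a{\left(W,-24 \right)} = \left(12 - -28\right) \left(\left(-37\right) \frac{1}{29}\right) = \left(12 + 28\right) \left(- \frac{37}{29}\right) = 40 \left(- \frac{37}{29}\right) = - \frac{1480}{29}$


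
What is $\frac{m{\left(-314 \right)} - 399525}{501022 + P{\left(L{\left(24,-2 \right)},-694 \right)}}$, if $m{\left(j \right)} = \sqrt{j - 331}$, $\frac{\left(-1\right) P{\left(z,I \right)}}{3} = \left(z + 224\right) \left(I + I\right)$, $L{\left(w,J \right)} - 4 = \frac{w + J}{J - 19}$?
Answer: $- \frac{2796675}{10122362} + \frac{7 i \sqrt{645}}{10122362} \approx -0.27629 + 1.7563 \cdot 10^{-5} i$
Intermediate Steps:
$L{\left(w,J \right)} = 4 + \frac{J + w}{-19 + J}$ ($L{\left(w,J \right)} = 4 + \frac{w + J}{J - 19} = 4 + \frac{J + w}{-19 + J}$)
$P{\left(z,I \right)} = - 6 I \left(224 + z\right)$ ($P{\left(z,I \right)} = - 3 \left(z + 224\right) \left(I + I\right) = - 3 \left(224 + z\right) 2 I = - 3 \cdot 2 I \left(224 + z\right) = - 6 I \left(224 + z\right)$)
$m{\left(j \right)} = \sqrt{-331 + j}$
$\frac{m{\left(-314 \right)} - 399525}{501022 + P{\left(L{\left(24,-2 \right)},-694 \right)}} = \frac{\sqrt{-331 - 314} - 399525}{501022 - - 4164 \left(224 + \frac{-76 + 24 + 5 \left(-2\right)}{-19 - 2}\right)} = \frac{\sqrt{-645} - 399525}{501022 - - 4164 \left(224 + \frac{-76 + 24 - 10}{-21}\right)} = \frac{i \sqrt{645} - 399525}{501022 - - 4164 \left(224 - - \frac{62}{21}\right)} = \frac{-399525 + i \sqrt{645}}{501022 - - 4164 \left(224 + \frac{62}{21}\right)} = \frac{-399525 + i \sqrt{645}}{501022 - \left(-4164\right) \frac{4766}{21}} = \frac{-399525 + i \sqrt{645}}{501022 + \frac{6615208}{7}} = \frac{-399525 + i \sqrt{645}}{\frac{10122362}{7}} = \left(-399525 + i \sqrt{645}\right) \frac{7}{10122362} = - \frac{2796675}{10122362} + \frac{7 i \sqrt{645}}{10122362}$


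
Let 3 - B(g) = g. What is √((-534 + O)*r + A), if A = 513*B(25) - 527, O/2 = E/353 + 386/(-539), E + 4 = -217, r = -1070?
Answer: √415533968659227/27181 ≈ 749.96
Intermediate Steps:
E = -221 (E = -4 - 217 = -221)
B(g) = 3 - g
O = -510754/190267 (O = 2*(-221/353 + 386/(-539)) = 2*(-221*1/353 + 386*(-1/539)) = 2*(-221/353 - 386/539) = 2*(-255377/190267) = -510754/190267 ≈ -2.6844)
A = -11813 (A = 513*(3 - 1*25) - 527 = 513*(3 - 25) - 527 = 513*(-22) - 527 = -11286 - 527 = -11813)
√((-534 + O)*r + A) = √((-534 - 510754/190267)*(-1070) - 11813) = √(-102113332/190267*(-1070) - 11813) = √(109261265240/190267 - 11813) = √(107013641169/190267) = √415533968659227/27181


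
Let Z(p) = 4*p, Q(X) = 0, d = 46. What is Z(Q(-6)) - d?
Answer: -46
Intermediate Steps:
Z(Q(-6)) - d = 4*0 - 1*46 = 0 - 46 = -46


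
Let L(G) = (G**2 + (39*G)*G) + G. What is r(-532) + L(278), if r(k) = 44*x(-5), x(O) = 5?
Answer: 3091858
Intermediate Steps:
r(k) = 220 (r(k) = 44*5 = 220)
L(G) = G + 40*G**2 (L(G) = (G**2 + 39*G**2) + G = 40*G**2 + G = G + 40*G**2)
r(-532) + L(278) = 220 + 278*(1 + 40*278) = 220 + 278*(1 + 11120) = 220 + 278*11121 = 220 + 3091638 = 3091858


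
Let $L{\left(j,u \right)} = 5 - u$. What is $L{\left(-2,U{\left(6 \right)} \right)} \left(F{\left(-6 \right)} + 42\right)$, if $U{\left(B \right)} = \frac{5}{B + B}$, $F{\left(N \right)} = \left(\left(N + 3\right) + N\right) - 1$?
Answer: $\frac{440}{3} \approx 146.67$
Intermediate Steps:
$F{\left(N \right)} = 2 + 2 N$ ($F{\left(N \right)} = \left(\left(3 + N\right) + N\right) - 1 = \left(3 + 2 N\right) - 1 = 2 + 2 N$)
$U{\left(B \right)} = \frac{5}{2 B}$
$L{\left(-2,U{\left(6 \right)} \right)} \left(F{\left(-6 \right)} + 42\right) = \left(5 - \frac{5}{2 \cdot 6}\right) \left(\left(2 + 2 \left(-6\right)\right) + 42\right) = \left(5 - \frac{5}{2} \cdot \frac{1}{6}\right) \left(\left(2 - 12\right) + 42\right) = \left(5 - \frac{5}{12}\right) \left(-10 + 42\right) = \left(5 - \frac{5}{12}\right) 32 = \frac{55}{12} \cdot 32 = \frac{440}{3}$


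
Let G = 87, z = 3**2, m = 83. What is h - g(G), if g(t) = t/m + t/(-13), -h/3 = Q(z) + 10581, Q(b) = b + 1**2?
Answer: -34276977/1079 ≈ -31767.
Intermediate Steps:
z = 9
Q(b) = 1 + b (Q(b) = b + 1 = 1 + b)
h = -31773 (h = -3*((1 + 9) + 10581) = -3*(10 + 10581) = -3*10591 = -31773)
g(t) = -70*t/1079 (g(t) = t/83 + t/(-13) = t*(1/83) + t*(-1/13) = t/83 - t/13 = -70*t/1079)
h - g(G) = -31773 - (-70)*87/1079 = -31773 - 1*(-6090/1079) = -31773 + 6090/1079 = -34276977/1079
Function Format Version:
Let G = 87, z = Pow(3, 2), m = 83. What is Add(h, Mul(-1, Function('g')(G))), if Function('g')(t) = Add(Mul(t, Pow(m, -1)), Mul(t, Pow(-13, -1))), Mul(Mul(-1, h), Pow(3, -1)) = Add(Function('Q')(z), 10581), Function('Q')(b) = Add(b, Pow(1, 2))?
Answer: Rational(-34276977, 1079) ≈ -31767.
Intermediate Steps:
z = 9
Function('Q')(b) = Add(1, b) (Function('Q')(b) = Add(b, 1) = Add(1, b))
h = -31773 (h = Mul(-3, Add(Add(1, 9), 10581)) = Mul(-3, Add(10, 10581)) = Mul(-3, 10591) = -31773)
Function('g')(t) = Mul(Rational(-70, 1079), t) (Function('g')(t) = Add(Mul(t, Pow(83, -1)), Mul(t, Pow(-13, -1))) = Add(Mul(t, Rational(1, 83)), Mul(t, Rational(-1, 13))) = Add(Mul(Rational(1, 83), t), Mul(Rational(-1, 13), t)) = Mul(Rational(-70, 1079), t))
Add(h, Mul(-1, Function('g')(G))) = Add(-31773, Mul(-1, Mul(Rational(-70, 1079), 87))) = Add(-31773, Mul(-1, Rational(-6090, 1079))) = Add(-31773, Rational(6090, 1079)) = Rational(-34276977, 1079)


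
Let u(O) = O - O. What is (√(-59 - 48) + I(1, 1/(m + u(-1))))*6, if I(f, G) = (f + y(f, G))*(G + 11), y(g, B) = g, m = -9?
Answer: 392/3 + 6*I*√107 ≈ 130.67 + 62.064*I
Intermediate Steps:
u(O) = 0
I(f, G) = 2*f*(11 + G) (I(f, G) = (f + f)*(G + 11) = (2*f)*(11 + G) = 2*f*(11 + G))
(√(-59 - 48) + I(1, 1/(m + u(-1))))*6 = (√(-59 - 48) + 2*1*(11 + 1/(-9 + 0)))*6 = (√(-107) + 2*1*(11 + 1/(-9)))*6 = (I*√107 + 2*1*(11 - ⅑))*6 = (I*√107 + 2*1*(98/9))*6 = (I*√107 + 196/9)*6 = (196/9 + I*√107)*6 = 392/3 + 6*I*√107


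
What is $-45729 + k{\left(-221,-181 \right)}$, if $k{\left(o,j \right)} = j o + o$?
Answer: $-5949$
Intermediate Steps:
$k{\left(o,j \right)} = o + j o$
$-45729 + k{\left(-221,-181 \right)} = -45729 - 221 \left(1 - 181\right) = -45729 - -39780 = -45729 + 39780 = -5949$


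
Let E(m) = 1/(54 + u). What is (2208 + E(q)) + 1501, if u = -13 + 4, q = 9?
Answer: 166906/45 ≈ 3709.0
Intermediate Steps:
u = -9
E(m) = 1/45 (E(m) = 1/(54 - 9) = 1/45)
(2208 + E(q)) + 1501 = (2208 + 1/45) + 1501 = 99361/45 + 1501 = 166906/45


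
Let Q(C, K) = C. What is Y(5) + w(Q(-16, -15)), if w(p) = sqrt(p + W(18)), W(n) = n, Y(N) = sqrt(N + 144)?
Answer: sqrt(2) + sqrt(149) ≈ 13.621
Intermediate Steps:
Y(N) = sqrt(144 + N)
w(p) = sqrt(18 + p) (w(p) = sqrt(p + 18) = sqrt(18 + p))
Y(5) + w(Q(-16, -15)) = sqrt(144 + 5) + sqrt(18 - 16) = sqrt(149) + sqrt(2) = sqrt(2) + sqrt(149)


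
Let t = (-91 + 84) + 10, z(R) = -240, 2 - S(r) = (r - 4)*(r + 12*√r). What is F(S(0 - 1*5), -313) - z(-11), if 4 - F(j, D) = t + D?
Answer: 554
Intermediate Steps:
S(r) = 2 - (-4 + r)*(r + 12*√r) (S(r) = 2 - (r - 4)*(r + 12*√r) = 2 - (-4 + r)*(r + 12*√r))
t = 3 (t = -7 + 10 = 3)
F(j, D) = 1 - D (F(j, D) = 4 - (3 + D) = 4 + (-3 - D) = 1 - D)
F(S(0 - 1*5), -313) - z(-11) = (1 - 1*(-313)) - 1*(-240) = (1 + 313) + 240 = 314 + 240 = 554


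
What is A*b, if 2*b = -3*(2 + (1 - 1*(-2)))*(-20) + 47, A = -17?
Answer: -5899/2 ≈ -2949.5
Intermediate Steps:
b = 347/2 (b = (-3*(2 + (1 - 1*(-2)))*(-20) + 47)/2 = (-3*(2 + (1 + 2))*(-20) + 47)/2 = (-3*(2 + 3)*(-20) + 47)/2 = (-3*5*(-20) + 47)/2 = (-15*(-20) + 47)/2 = (300 + 47)/2 = (½)*347 = 347/2 ≈ 173.50)
A*b = -17*347/2 = -5899/2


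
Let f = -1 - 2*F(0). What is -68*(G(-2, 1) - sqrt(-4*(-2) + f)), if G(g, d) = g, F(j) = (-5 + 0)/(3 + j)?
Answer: 136 + 68*sqrt(93)/3 ≈ 354.59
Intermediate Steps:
F(j) = -5/(3 + j)
f = 7/3 (f = -1 - (-10)/(3 + 0) = -1 - (-10)/3 = -1 - 2*(-5/3) = -1 + 10/3 = 7/3 ≈ 2.3333)
-68*(G(-2, 1) - sqrt(-4*(-2) + f)) = -68*(-2 - sqrt(-4*(-2) + 7/3)) = -68*(-2 - sqrt(8 + 7/3)) = -68*(-2 - sqrt(31/3)) = -68*(-2 - sqrt(93)/3) = 136 + 68*sqrt(93)/3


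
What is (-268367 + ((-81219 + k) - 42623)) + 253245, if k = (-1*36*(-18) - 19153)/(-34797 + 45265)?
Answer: -1454693657/10468 ≈ -1.3897e+5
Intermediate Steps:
k = -18505/10468 (k = (-36*(-18) - 19153)/10468 = (648 - 19153)*(1/10468) = -18505*1/10468 = -18505/10468 ≈ -1.7678)
(-268367 + ((-81219 + k) - 42623)) + 253245 = (-268367 + ((-81219 - 18505/10468) - 42623)) + 253245 = (-268367 + (-850218997/10468 - 42623)) + 253245 = (-268367 - 1296396561/10468) + 253245 = -4105662317/10468 + 253245 = -1454693657/10468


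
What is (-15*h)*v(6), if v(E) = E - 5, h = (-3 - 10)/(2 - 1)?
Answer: 195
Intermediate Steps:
h = -13 (h = -13/1 = -13*1 = -13)
v(E) = -5 + E
(-15*h)*v(6) = (-15*(-13))*(-5 + 6) = 195*1 = 195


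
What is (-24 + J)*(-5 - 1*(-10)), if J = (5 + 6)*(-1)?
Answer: -175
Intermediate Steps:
J = -11 (J = 11*(-1) = -11)
(-24 + J)*(-5 - 1*(-10)) = (-24 - 11)*(-5 - 1*(-10)) = -35*(-5 + 10) = -35*5 = -175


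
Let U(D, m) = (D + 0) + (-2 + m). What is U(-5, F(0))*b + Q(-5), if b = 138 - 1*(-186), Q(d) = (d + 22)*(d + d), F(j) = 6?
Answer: -494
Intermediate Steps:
U(D, m) = -2 + D + m (U(D, m) = D + (-2 + m) = -2 + D + m)
Q(d) = 2*d*(22 + d) (Q(d) = (22 + d)*(2*d) = 2*d*(22 + d))
b = 324 (b = 138 + 186 = 324)
U(-5, F(0))*b + Q(-5) = (-2 - 5 + 6)*324 + 2*(-5)*(22 - 5) = -1*324 + 2*(-5)*17 = -324 - 170 = -494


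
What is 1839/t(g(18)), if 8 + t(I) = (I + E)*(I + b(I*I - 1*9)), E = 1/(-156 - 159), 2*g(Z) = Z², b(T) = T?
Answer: 3065/7127037 ≈ 0.00043005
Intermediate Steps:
g(Z) = Z²/2
E = -1/315 (E = 1/(-315) = -1/315 ≈ -0.0031746)
t(I) = -8 + (-1/315 + I)*(-9 + I + I²) (t(I) = -8 + (I - 1/315)*(I + (I*I - 1*9)) = -8 + (-1/315 + I)*(I + (I² - 9)) = -8 + (-1/315 + I)*(I + (-9 + I²)) = -8 + (-1/315 + I)*(-9 + I + I²))
1839/t(g(18)) = 1839/(-279/35 + ((½)*18²)³ - 1418*18²/315 + 314*((½)*18²)²/315) = 1839/(-279/35 + ((½)*324)³ - 1418*324/315 + 314*((½)*324)²/315) = 1839/(-279/35 + 162³ - 2836/315*162 + (314/315)*162²) = 1839/(-279/35 + 4251528 - 51048/35 + (314/315)*26244) = 1839/(-279/35 + 4251528 - 51048/35 + 915624/35) = 1839/(21381111/5) = 1839*(5/21381111) = 3065/7127037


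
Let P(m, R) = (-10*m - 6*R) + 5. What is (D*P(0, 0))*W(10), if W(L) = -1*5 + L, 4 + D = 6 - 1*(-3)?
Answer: 125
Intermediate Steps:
D = 5 (D = -4 + (6 - 1*(-3)) = -4 + (6 + 3) = -4 + 9 = 5)
P(m, R) = 5 - 10*m - 6*R
W(L) = -5 + L
(D*P(0, 0))*W(10) = (5*(5 - 10*0 - 6*0))*(-5 + 10) = (5*(5 + 0 + 0))*5 = (5*5)*5 = 25*5 = 125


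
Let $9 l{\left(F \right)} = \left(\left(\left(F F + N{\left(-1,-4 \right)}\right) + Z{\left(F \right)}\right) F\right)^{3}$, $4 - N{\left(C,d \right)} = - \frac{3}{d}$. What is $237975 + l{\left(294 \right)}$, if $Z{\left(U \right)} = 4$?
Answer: $\frac{14590921762497329144199}{8} \approx 1.8239 \cdot 10^{21}$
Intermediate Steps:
$N{\left(C,d \right)} = 4 + \frac{3}{d}$ ($N{\left(C,d \right)} = 4 - - \frac{3}{d} = 4 + \frac{3}{d}$)
$l{\left(F \right)} = \frac{F^{3} \left(\frac{29}{4} + F^{2}\right)^{3}}{9}$ ($l{\left(F \right)} = \frac{\left(\left(\left(F F + \left(4 + \frac{3}{-4}\right)\right) + 4\right) F\right)^{3}}{9} = \frac{\left(\left(\left(F^{2} + \left(4 + 3 \left(- \frac{1}{4}\right)\right)\right) + 4\right) F\right)^{3}}{9} = \frac{\left(\left(\left(F^{2} + \left(4 - \frac{3}{4}\right)\right) + 4\right) F\right)^{3}}{9} = \frac{\left(\left(\left(F^{2} + \frac{13}{4}\right) + 4\right) F\right)^{3}}{9} = \frac{\left(\left(\left(\frac{13}{4} + F^{2}\right) + 4\right) F\right)^{3}}{9} = \frac{\left(\left(\frac{29}{4} + F^{2}\right) F\right)^{3}}{9} = \frac{\left(F \left(\frac{29}{4} + F^{2}\right)\right)^{3}}{9} = \frac{F^{3} \left(\frac{29}{4} + F^{2}\right)^{3}}{9}$)
$237975 + l{\left(294 \right)} = 237975 + \frac{294^{3} \left(29 + 4 \cdot 294^{2}\right)^{3}}{576} = 237975 + \frac{1}{576} \cdot 25412184 \left(29 + 4 \cdot 86436\right)^{3} = 237975 + \frac{1}{576} \cdot 25412184 \left(29 + 345744\right)^{3} = 237975 + \frac{1}{576} \cdot 25412184 \cdot 345773^{3} = 237975 + \frac{1}{576} \cdot 25412184 \cdot 41340262879404917 = 237975 + \frac{14590921762497327240399}{8} = \frac{14590921762497329144199}{8}$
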